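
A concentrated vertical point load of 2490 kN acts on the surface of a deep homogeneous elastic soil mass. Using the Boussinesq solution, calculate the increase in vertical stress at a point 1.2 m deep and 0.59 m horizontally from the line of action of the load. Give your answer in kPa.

Boussinesq vertical stress below a point load on an elastic half-space:
Δσ_z = 3P/(2πz²) · [1 + (r/z)²]^(−5/2)
r/z = 0.59/1.2 = 0.49167; [1+(r/z)²]^(−5/2) = 0.58201.
Δσ_z = 3×2490/(2π×1.2²) × 0.58201 = 825.62 × 0.58201 = 480.5 kPa

Δσ_z ≈ 481 kPa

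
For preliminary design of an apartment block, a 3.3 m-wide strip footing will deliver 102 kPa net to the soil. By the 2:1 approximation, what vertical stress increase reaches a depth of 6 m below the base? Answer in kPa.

By the 2:1 method the load spreads at 1 horizontal : 2 vertical, so at depth z the loaded area has grown by z in each plan dimension:
Δσ = qB/(B+z) = 102×3.3/(3.3+6) = 36.194 kPa

Δσ_z ≈ 36.2 kPa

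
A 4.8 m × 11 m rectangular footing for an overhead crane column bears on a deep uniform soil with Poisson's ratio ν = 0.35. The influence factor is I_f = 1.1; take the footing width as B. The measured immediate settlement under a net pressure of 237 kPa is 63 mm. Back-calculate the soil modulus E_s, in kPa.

E_s ≈ 17400 kPa

S_e = q·B·(1−ν²)/E_s · I_f  ⇒  E_s = q·B·(1−ν²)·I_f / S_e.
E_s = 237 × 4.8 × 0.8775 × 1.1 / 0.063 = 17430 kPa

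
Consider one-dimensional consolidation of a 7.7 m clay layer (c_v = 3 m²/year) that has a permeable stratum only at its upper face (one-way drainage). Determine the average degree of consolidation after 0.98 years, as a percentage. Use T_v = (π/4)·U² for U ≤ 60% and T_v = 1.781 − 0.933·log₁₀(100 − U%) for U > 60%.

Drainage path length: H_d = H = 7.7 m (single drainage).
T_v = c_v·t/H_d² = 3×0.98/7.7² = 0.049587.
T_v = 0.049587 corresponds to the U ≤ 60% branch:
U = √(4T_v/π) = 0.2513

U ≈ 25.1 %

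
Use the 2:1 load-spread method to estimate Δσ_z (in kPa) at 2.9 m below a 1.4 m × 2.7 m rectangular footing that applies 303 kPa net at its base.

By the 2:1 method the load spreads at 1 horizontal : 2 vertical, so at depth z the loaded area has grown by z in each plan dimension:
Δσ = qBL/((B+z)(L+z)) = 303×1.4×2.7/((1.4+2.9)(2.7+2.9)) = 47.564 kPa

Δσ_z ≈ 47.6 kPa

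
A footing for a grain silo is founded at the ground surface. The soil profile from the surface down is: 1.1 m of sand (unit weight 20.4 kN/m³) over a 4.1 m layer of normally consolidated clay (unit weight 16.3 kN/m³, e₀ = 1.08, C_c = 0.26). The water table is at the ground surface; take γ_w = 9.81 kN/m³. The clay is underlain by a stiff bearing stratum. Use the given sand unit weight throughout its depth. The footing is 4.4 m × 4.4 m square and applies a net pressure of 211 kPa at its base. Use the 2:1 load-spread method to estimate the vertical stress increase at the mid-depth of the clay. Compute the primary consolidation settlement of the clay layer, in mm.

S_c ≈ 301 mm

Mid-depth of clay below the ground surface: z = 1.1 + 4.1/2 = 3.15 m.
Total vertical stress at mid-clay: σ_v = 20.4×1.1 + 16.3×2.05 = 55.855 kPa.
Pore pressure: u = 9.81×(3.15 − 0) = 30.902 kPa.
Initial effective stress: σ'_0 = σ_v − u = 55.855 − 30.902 = 24.953 kPa.
Stress increase at mid-clay by the 2:1 spreading method:
Δσ = qBL/((B+z)(L+z)) = 211×4.4×4.4/((4.4+3.15)(4.4+3.15)) = 71.663 kPa
Final effective stress: σ'_f = σ'_0 + Δσ = 24.953 + 71.663 = 96.616 kPa.
Normally consolidated clay, so the full stress increment lies on the virgin compression line:
S_c = C_c·H/(1+e₀)·log₁₀(σ'_f/σ'_0) = 0.26×4.1/(1+1.08)×log₁₀(96.616/24.953)
    = 0.5125 × 0.58793 = 0.3013 m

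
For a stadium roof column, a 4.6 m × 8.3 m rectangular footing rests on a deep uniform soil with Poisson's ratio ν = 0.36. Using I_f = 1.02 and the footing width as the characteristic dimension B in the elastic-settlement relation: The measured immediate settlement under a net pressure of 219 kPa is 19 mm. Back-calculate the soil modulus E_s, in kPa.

E_s ≈ 47100 kPa

S_e = q·B·(1−ν²)/E_s · I_f  ⇒  E_s = q·B·(1−ν²)·I_f / S_e.
E_s = 219 × 4.6 × 0.8704 × 1.02 / 0.019 = 47070 kPa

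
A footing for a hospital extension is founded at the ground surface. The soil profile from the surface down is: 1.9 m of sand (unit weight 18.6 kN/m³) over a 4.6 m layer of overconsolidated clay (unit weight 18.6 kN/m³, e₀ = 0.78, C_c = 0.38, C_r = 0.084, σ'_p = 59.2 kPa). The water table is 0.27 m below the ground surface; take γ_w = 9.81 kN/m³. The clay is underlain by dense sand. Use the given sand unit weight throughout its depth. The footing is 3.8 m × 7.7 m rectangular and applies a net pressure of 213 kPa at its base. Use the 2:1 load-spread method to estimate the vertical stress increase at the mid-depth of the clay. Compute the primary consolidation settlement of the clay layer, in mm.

Mid-depth of clay below the ground surface: z = 1.9 + 4.6/2 = 4.2 m.
Total vertical stress at mid-clay: σ_v = 18.6×1.9 + 18.6×2.3 = 78.12 kPa.
Pore pressure: u = 9.81×(4.2 − 0.27) = 38.553 kPa.
Initial effective stress: σ'_0 = σ_v − u = 78.12 − 38.553 = 39.567 kPa.
Stress increase at mid-clay by the 2:1 spreading method:
Δσ = qBL/((B+z)(L+z)) = 213×3.8×7.7/((3.8+4.2)(7.7+4.2)) = 65.466 kPa
Final effective stress: σ'_f = 39.567 + 65.466 = 105.03 kPa.
σ'_f = 105.03 > σ'_p = 59.2 kPa, so the stress path crosses the preconsolidation pressure — recompression up to σ'_p, then virgin compression beyond:
S_c = H/(1+e₀)·[C_r·log₁₀(σ'_p/σ'_0) + C_c·log₁₀(σ'_f/σ'_p)]
    = 4.6/1.78 × [0.084×log₁₀(59.2/39.567) + 0.38×log₁₀(105.03/59.2)]
    = 2.5843 × [0.014699 + 0.094617] = 0.2825 m

S_c ≈ 283 mm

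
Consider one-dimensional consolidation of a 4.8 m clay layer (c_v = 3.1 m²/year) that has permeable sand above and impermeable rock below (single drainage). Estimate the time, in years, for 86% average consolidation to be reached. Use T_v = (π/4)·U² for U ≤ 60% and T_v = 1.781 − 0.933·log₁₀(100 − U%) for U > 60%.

t ≈ 5.29 years

Drainage path length: H_d = H = 4.8 m (single drainage).
U > 60%: T_v = 1.781 − 0.933·log₁₀(100 − 86) = 0.71166.
t = T_v·H_d²/c_v = 0.71166×4.8²/3.1 = 5.289 years.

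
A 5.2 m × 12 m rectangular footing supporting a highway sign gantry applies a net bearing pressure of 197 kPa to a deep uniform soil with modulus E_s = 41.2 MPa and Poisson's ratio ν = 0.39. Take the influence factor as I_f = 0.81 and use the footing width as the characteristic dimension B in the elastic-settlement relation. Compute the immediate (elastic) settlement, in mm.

Immediate (elastic) settlement: S_e = q·B·(1−ν²)/E_s · I_f.
E_s = 41.2 MPa = 41200 kPa.
S_e = 197 × 5.2 × (1 − 0.39²) / 41200 × 0.81
    = 197 × 5.2 × 0.8479 / 41200 × 0.81
    = 0.01708 m = 17.08 mm

S_e ≈ 17.1 mm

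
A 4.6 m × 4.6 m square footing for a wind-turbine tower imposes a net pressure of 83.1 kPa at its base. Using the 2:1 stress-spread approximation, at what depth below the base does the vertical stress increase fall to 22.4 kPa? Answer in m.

z ≈ 4.26 m

2:1 spreading — at depth z the loaded area has grown by z in each plan dimension:
qB²/(B+z)² = Δσ_z ⇒ z = B(√(q/Δσ_z) − 1) = 4.6×(√(83.1/22.4) − 1) = 4.26 m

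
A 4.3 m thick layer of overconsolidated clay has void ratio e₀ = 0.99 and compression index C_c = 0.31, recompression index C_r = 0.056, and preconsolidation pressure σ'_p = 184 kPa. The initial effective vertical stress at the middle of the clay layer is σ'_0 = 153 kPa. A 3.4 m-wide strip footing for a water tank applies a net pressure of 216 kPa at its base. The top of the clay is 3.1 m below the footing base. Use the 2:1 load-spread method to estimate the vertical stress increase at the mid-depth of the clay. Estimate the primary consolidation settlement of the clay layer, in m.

Mid-depth of clay below the footing base: z = 3.1 + 4.3/2 = 5.25 m.
Stress increase at mid-clay by the 2:1 spreading method:
Δσ = qB/(B+z) = 216×3.4/(3.4+5.25) = 84.902 kPa
Final effective stress: σ'_f = 153 + 84.902 = 237.9 kPa.
σ'_f = 237.9 > σ'_p = 184 kPa, so the stress path crosses the preconsolidation pressure — recompression up to σ'_p, then virgin compression beyond:
S_c = H/(1+e₀)·[C_r·log₁₀(σ'_p/σ'_0) + C_c·log₁₀(σ'_f/σ'_p)]
    = 4.3/1.99 × [0.056×log₁₀(184/153) + 0.31×log₁₀(237.9/184)]
    = 2.1608 × [0.0044871 + 0.034589] = 0.08444 m

S_c ≈ 0.0844 m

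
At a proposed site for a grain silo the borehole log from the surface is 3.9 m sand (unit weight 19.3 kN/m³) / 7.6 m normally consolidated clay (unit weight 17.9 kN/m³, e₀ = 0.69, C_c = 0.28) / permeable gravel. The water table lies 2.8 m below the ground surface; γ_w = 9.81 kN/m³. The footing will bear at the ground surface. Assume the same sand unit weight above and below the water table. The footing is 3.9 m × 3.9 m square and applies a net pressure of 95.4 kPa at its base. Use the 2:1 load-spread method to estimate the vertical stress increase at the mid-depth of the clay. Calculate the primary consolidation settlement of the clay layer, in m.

S_c ≈ 0.0587 m

Mid-depth of clay below the ground surface: z = 3.9 + 7.6/2 = 7.7 m.
Total vertical stress at mid-clay: σ_v = 19.3×3.9 + 17.9×3.8 = 143.29 kPa.
Pore pressure: u = 9.81×(7.7 − 2.8) = 48.069 kPa.
Initial effective stress: σ'_0 = σ_v − u = 143.29 − 48.069 = 95.221 kPa.
Stress increase at mid-clay by the 2:1 spreading method:
Δσ = qBL/((B+z)(L+z)) = 95.4×3.9×3.9/((3.9+7.7)(3.9+7.7)) = 10.784 kPa
Final effective stress: σ'_f = σ'_0 + Δσ = 95.221 + 10.784 = 106.01 kPa.
Normally consolidated clay, so the full stress increment lies on the virgin compression line:
S_c = C_c·H/(1+e₀)·log₁₀(σ'_f/σ'_0) = 0.28×7.6/(1+0.69)×log₁₀(106.01/95.221)
    = 1.2592 × 0.046614 = 0.0587 m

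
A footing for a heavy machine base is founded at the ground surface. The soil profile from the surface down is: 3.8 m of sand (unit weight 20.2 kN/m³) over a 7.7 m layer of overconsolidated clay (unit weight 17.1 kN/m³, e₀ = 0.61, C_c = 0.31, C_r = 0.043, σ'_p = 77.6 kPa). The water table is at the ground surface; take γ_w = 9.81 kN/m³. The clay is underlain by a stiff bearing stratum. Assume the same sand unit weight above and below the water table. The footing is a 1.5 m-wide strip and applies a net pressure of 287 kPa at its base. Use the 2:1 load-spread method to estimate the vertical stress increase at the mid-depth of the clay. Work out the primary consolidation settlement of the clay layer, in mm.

S_c ≈ 263 mm

Mid-depth of clay below the ground surface: z = 3.8 + 7.7/2 = 7.65 m.
Total vertical stress at mid-clay: σ_v = 20.2×3.8 + 17.1×3.85 = 142.59 kPa.
Pore pressure: u = 9.81×(7.65 − 0) = 75.047 kPa.
Initial effective stress: σ'_0 = σ_v − u = 142.59 − 75.047 = 67.543 kPa.
Stress increase at mid-clay by the 2:1 spreading method:
Δσ = qB/(B+z) = 287×1.5/(1.5+7.65) = 47.049 kPa
Final effective stress: σ'_f = 67.543 + 47.049 = 114.59 kPa.
σ'_f = 114.59 > σ'_p = 77.6 kPa, so the stress path crosses the preconsolidation pressure — recompression up to σ'_p, then virgin compression beyond:
S_c = H/(1+e₀)·[C_r·log₁₀(σ'_p/σ'_0) + C_c·log₁₀(σ'_f/σ'_p)]
    = 7.7/1.61 × [0.043×log₁₀(77.6/67.543) + 0.31×log₁₀(114.59/77.6)]
    = 4.7826 × [0.0025921 + 0.052478] = 0.2634 m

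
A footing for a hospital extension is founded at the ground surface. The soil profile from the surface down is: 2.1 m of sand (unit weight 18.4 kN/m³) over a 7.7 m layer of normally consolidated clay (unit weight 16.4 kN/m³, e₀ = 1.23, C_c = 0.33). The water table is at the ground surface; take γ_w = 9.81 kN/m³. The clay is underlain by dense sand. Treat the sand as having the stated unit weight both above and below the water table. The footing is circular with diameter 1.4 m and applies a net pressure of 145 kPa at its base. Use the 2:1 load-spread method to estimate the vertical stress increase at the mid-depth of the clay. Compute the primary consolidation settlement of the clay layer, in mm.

S_c ≈ 56.6 mm

Mid-depth of clay below the ground surface: z = 2.1 + 7.7/2 = 5.95 m.
Total vertical stress at mid-clay: σ_v = 18.4×2.1 + 16.4×3.85 = 101.78 kPa.
Pore pressure: u = 9.81×(5.95 − 0) = 58.37 kPa.
Initial effective stress: σ'_0 = σ_v − u = 101.78 − 58.37 = 43.41 kPa.
Stress increase at mid-clay by the 2:1 spreading method:
Δσ ≈ qD²/(D+z)² = 145×1.4²/(1.4+5.95)² = 5.2608 kPa
Final effective stress: σ'_f = σ'_0 + Δσ = 43.41 + 5.2608 = 48.671 kPa.
Normally consolidated clay, so the full stress increment lies on the virgin compression line:
S_c = C_c·H/(1+e₀)·log₁₀(σ'_f/σ'_0) = 0.33×7.7/(1+1.23)×log₁₀(48.671/43.41)
    = 1.1395 × 0.04968 = 0.05661 m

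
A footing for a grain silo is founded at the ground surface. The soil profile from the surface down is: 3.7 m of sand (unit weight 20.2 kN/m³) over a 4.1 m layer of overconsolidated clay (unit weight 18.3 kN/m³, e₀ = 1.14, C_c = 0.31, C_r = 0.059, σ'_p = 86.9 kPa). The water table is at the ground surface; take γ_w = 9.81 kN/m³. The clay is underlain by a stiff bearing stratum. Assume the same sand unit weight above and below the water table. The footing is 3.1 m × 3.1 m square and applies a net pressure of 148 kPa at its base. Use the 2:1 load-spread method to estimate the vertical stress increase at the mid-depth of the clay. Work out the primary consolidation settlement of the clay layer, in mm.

S_c ≈ 13.8 mm

Mid-depth of clay below the ground surface: z = 3.7 + 4.1/2 = 5.75 m.
Total vertical stress at mid-clay: σ_v = 20.2×3.7 + 18.3×2.05 = 112.25 kPa.
Pore pressure: u = 9.81×(5.75 − 0) = 56.408 kPa.
Initial effective stress: σ'_0 = σ_v − u = 112.25 − 56.408 = 55.842 kPa.
Stress increase at mid-clay by the 2:1 spreading method:
Δσ = qBL/((B+z)(L+z)) = 148×3.1×3.1/((3.1+5.75)(3.1+5.75)) = 18.159 kPa
Final effective stress: σ'_f = 55.842 + 18.159 = 74.001 kPa.
σ'_f = 74.001 ≤ σ'_p = 86.9 kPa, so the clay remains overconsolidated and only the recompression index applies:
S_c = C_r·H/(1+e₀)·log₁₀(σ'_f/σ'_0) = 0.059×4.1/2.14×log₁₀(74.001/55.842)
    = 0.11304 × 0.12228 = 0.01382 m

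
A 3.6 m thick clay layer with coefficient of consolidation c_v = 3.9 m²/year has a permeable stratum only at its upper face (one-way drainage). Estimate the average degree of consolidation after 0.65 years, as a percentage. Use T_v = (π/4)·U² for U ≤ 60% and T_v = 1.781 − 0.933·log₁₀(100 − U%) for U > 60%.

U ≈ 49.9 %

Drainage path length: H_d = H = 3.6 m (single drainage).
T_v = c_v·t/H_d² = 3.9×0.65/3.6² = 0.1956.
T_v = 0.1956 corresponds to the U ≤ 60% branch:
U = √(4T_v/π) = 0.499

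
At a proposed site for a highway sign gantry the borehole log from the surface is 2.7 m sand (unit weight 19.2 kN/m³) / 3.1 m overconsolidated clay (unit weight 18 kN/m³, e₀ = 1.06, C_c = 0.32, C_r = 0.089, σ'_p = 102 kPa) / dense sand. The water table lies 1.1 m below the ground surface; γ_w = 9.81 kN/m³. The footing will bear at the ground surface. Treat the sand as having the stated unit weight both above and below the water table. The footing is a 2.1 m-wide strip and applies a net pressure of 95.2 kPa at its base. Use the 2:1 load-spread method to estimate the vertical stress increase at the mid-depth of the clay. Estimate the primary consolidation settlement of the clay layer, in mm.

S_c ≈ 28.9 mm

Mid-depth of clay below the ground surface: z = 2.7 + 3.1/2 = 4.25 m.
Total vertical stress at mid-clay: σ_v = 19.2×2.7 + 18×1.55 = 79.74 kPa.
Pore pressure: u = 9.81×(4.25 − 1.1) = 30.902 kPa.
Initial effective stress: σ'_0 = σ_v − u = 79.74 − 30.902 = 48.838 kPa.
Stress increase at mid-clay by the 2:1 spreading method:
Δσ = qB/(B+z) = 95.2×2.1/(2.1+4.25) = 31.483 kPa
Final effective stress: σ'_f = 48.838 + 31.483 = 80.321 kPa.
σ'_f = 80.321 ≤ σ'_p = 102 kPa, so the clay remains overconsolidated and only the recompression index applies:
S_c = C_r·H/(1+e₀)·log₁₀(σ'_f/σ'_0) = 0.089×3.1/2.06×log₁₀(80.321/48.838)
    = 0.13394 × 0.21607 = 0.02894 m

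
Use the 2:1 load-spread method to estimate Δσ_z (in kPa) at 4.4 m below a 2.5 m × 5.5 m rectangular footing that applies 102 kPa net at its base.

By the 2:1 method the load spreads at 1 horizontal : 2 vertical, so at depth z the loaded area has grown by z in each plan dimension:
Δσ = qBL/((B+z)(L+z)) = 102×2.5×5.5/((2.5+4.4)(5.5+4.4)) = 20.531 kPa

Δσ_z ≈ 20.5 kPa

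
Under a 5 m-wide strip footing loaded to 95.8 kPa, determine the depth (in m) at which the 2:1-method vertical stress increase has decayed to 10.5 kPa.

2:1 spreading — at depth z the loaded area has grown by z in each plan dimension:
qB/(B+z) = Δσ_z ⇒ z = qB/Δσ_z − B = 95.8×5/10.5 − 5 = 40.62 m

z ≈ 40.6 m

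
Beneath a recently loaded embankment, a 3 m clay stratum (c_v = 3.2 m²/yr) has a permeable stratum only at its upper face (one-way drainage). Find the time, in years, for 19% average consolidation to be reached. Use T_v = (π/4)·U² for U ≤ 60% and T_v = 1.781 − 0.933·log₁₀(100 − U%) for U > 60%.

Drainage path length: H_d = H = 3 m (single drainage).
U ≤ 60%: T_v = (π/4)·U² = (π/4)×0.19² = 0.028353.
t = T_v·H_d²/c_v = 0.028353×3²/3.2 = 0.07974 years.

t ≈ 0.0797 years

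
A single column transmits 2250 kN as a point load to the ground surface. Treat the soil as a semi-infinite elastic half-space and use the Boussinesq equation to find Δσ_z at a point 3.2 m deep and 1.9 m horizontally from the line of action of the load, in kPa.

Δσ_z ≈ 49.3 kPa

Boussinesq vertical stress below a point load on an elastic half-space:
Δσ_z = 3P/(2πz²) · [1 + (r/z)²]^(−5/2)
r/z = 1.9/3.2 = 0.59375; [1+(r/z)²]^(−5/2) = 0.47003.
Δσ_z = 3×2250/(2π×3.2²) × 0.47003 = 104.91 × 0.47003 = 49.31 kPa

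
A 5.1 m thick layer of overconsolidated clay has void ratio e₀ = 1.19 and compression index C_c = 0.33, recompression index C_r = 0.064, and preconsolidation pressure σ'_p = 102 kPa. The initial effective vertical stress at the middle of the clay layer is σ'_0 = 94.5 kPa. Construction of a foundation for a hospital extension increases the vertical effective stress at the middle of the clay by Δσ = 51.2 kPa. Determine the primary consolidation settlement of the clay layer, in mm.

Final effective stress: σ'_f = 94.5 + 51.2 = 145.7 kPa.
σ'_f = 145.7 > σ'_p = 102 kPa, so the stress path crosses the preconsolidation pressure — recompression up to σ'_p, then virgin compression beyond:
S_c = H/(1+e₀)·[C_r·log₁₀(σ'_p/σ'_0) + C_c·log₁₀(σ'_f/σ'_p)]
    = 5.1/2.19 × [0.064×log₁₀(102/94.5) + 0.33×log₁₀(145.7/102)]
    = 2.3288 × [0.0021228 + 0.051104] = 0.124 m

S_c ≈ 124 mm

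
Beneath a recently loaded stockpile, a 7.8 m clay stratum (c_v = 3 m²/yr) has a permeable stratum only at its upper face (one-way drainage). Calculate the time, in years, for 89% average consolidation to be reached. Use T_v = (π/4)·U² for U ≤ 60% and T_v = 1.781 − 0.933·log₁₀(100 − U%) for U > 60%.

Drainage path length: H_d = H = 7.8 m (single drainage).
U > 60%: T_v = 1.781 − 0.933·log₁₀(100 − 89) = 0.80938.
t = T_v·H_d²/c_v = 0.80938×7.8²/3 = 16.41 years.

t ≈ 16.4 years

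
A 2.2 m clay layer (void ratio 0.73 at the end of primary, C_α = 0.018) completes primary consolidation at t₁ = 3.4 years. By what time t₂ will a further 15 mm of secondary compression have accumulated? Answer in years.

S_s = C_α·H/(1+e_p)·log₁₀(t₂/t₁) ⇒ log₁₀(t₂/t₁) = S_s·(1+e_p)/(C_α·H).
log₁₀(t₂/t₁) = 0.015 × (1+0.73) / (0.018×2.2) = 0.6553
t₂ = t₁ × 10^0.6553 = 3.4 × 4.522 = 15.37 years

t₂ ≈ 15.4 years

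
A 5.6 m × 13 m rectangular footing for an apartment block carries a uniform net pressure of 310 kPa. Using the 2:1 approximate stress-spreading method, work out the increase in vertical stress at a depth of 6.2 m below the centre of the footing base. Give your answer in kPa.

By the 2:1 method the load spreads at 1 horizontal : 2 vertical, so at depth z the loaded area has grown by z in each plan dimension:
Δσ = qBL/((B+z)(L+z)) = 310×5.6×13/((5.6+6.2)(13+6.2)) = 99.612 kPa

Δσ_z ≈ 99.6 kPa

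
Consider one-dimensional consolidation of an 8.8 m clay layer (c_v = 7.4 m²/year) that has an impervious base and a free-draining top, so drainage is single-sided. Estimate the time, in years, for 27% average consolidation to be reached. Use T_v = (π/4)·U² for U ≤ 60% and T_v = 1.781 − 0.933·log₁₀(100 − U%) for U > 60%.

Drainage path length: H_d = H = 8.8 m (single drainage).
U ≤ 60%: T_v = (π/4)·U² = (π/4)×0.27² = 0.057256.
t = T_v·H_d²/c_v = 0.057256×8.8²/7.4 = 0.5992 years.

t ≈ 0.599 years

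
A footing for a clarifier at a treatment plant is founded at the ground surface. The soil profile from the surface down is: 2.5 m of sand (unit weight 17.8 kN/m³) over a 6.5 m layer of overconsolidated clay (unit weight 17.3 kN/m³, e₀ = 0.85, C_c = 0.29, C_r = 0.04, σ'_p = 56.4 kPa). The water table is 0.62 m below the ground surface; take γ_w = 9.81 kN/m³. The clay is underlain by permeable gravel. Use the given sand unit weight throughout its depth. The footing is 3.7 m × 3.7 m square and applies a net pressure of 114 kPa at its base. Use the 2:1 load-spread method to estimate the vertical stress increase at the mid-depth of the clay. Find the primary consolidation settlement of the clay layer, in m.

S_c ≈ 0.0888 m

Mid-depth of clay below the ground surface: z = 2.5 + 6.5/2 = 5.75 m.
Total vertical stress at mid-clay: σ_v = 17.8×2.5 + 17.3×3.25 = 100.72 kPa.
Pore pressure: u = 9.81×(5.75 − 0.62) = 50.325 kPa.
Initial effective stress: σ'_0 = σ_v − u = 100.72 − 50.325 = 50.395 kPa.
Stress increase at mid-clay by the 2:1 spreading method:
Δσ = qBL/((B+z)(L+z)) = 114×3.7×3.7/((3.7+5.75)(3.7+5.75)) = 17.476 kPa
Final effective stress: σ'_f = 50.395 + 17.476 = 67.871 kPa.
σ'_f = 67.871 > σ'_p = 56.4 kPa, so the stress path crosses the preconsolidation pressure — recompression up to σ'_p, then virgin compression beyond:
S_c = H/(1+e₀)·[C_r·log₁₀(σ'_p/σ'_0) + C_c·log₁₀(σ'_f/σ'_p)]
    = 6.5/1.85 × [0.04×log₁₀(56.4/50.395) + 0.29×log₁₀(67.871/56.4)]
    = 3.5135 × [0.0019557 + 0.023317] = 0.0888 m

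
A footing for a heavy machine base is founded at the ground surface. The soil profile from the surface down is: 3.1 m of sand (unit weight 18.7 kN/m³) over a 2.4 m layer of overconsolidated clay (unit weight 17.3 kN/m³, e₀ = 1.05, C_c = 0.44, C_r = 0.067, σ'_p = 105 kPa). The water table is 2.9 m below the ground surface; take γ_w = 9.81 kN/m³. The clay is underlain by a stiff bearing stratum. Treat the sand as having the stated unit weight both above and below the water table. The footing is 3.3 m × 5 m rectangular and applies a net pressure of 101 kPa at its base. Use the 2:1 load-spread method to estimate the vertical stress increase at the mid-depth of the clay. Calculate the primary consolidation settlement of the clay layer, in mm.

Mid-depth of clay below the ground surface: z = 3.1 + 2.4/2 = 4.3 m.
Total vertical stress at mid-clay: σ_v = 18.7×3.1 + 17.3×1.2 = 78.73 kPa.
Pore pressure: u = 9.81×(4.3 − 2.9) = 13.734 kPa.
Initial effective stress: σ'_0 = σ_v − u = 78.73 − 13.734 = 64.996 kPa.
Stress increase at mid-clay by the 2:1 spreading method:
Δσ = qBL/((B+z)(L+z)) = 101×3.3×5/((3.3+4.3)(5+4.3)) = 23.578 kPa
Final effective stress: σ'_f = 64.996 + 23.578 = 88.574 kPa.
σ'_f = 88.574 ≤ σ'_p = 105 kPa, so the clay remains overconsolidated and only the recompression index applies:
S_c = C_r·H/(1+e₀)·log₁₀(σ'_f/σ'_0) = 0.067×2.4/2.05×log₁₀(88.574/64.996)
    = 0.078437 × 0.13442 = 0.01054 m

S_c ≈ 10.5 mm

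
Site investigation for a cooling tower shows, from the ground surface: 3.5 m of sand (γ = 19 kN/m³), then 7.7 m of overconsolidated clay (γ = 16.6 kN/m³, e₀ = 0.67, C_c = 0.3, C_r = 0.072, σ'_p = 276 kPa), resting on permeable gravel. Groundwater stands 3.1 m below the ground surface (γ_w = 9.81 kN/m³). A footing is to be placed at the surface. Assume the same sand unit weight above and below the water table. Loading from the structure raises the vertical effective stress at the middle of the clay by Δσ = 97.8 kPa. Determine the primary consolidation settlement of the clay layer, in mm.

Mid-depth of clay below the ground surface: z = 3.5 + 7.7/2 = 7.35 m.
Total vertical stress at mid-clay: σ_v = 19×3.5 + 16.6×3.85 = 130.41 kPa.
Pore pressure: u = 9.81×(7.35 − 3.1) = 41.693 kPa.
Initial effective stress: σ'_0 = σ_v − u = 130.41 − 41.693 = 88.717 kPa.
Final effective stress: σ'_f = 88.717 + 97.8 = 186.52 kPa.
σ'_f = 186.52 ≤ σ'_p = 276 kPa, so the clay remains overconsolidated and only the recompression index applies:
S_c = C_r·H/(1+e₀)·log₁₀(σ'_f/σ'_0) = 0.072×7.7/1.67×log₁₀(186.52/88.717)
    = 0.33198 × 0.32272 = 0.1071 m

S_c ≈ 107 mm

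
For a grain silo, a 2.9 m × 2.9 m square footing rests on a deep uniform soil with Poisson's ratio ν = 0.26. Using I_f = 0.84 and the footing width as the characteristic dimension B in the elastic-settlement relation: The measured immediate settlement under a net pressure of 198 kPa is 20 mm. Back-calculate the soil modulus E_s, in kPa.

E_s ≈ 22500 kPa

S_e = q·B·(1−ν²)/E_s · I_f  ⇒  E_s = q·B·(1−ν²)·I_f / S_e.
E_s = 198 × 2.9 × 0.9324 × 0.84 / 0.02 = 22490 kPa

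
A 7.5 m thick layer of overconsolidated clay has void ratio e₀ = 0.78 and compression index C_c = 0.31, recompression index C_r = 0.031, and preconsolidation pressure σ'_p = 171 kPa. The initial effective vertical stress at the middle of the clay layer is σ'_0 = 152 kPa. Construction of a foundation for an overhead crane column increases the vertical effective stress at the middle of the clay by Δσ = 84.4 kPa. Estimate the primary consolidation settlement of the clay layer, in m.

Final effective stress: σ'_f = 152 + 84.4 = 236.4 kPa.
σ'_f = 236.4 > σ'_p = 171 kPa, so the stress path crosses the preconsolidation pressure — recompression up to σ'_p, then virgin compression beyond:
S_c = H/(1+e₀)·[C_r·log₁₀(σ'_p/σ'_0) + C_c·log₁₀(σ'_f/σ'_p)]
    = 7.5/1.78 × [0.031×log₁₀(171/152) + 0.31×log₁₀(236.4/171)]
    = 4.2135 × [0.0015857 + 0.043602] = 0.1904 m

S_c ≈ 0.19 m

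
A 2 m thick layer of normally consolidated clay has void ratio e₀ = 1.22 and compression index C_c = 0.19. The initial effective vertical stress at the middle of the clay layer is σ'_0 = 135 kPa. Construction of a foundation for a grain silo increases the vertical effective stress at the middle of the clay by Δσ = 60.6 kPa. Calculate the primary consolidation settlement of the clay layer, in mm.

Final effective stress: σ'_f = σ'_0 + Δσ = 135 + 60.6 = 195.6 kPa.
Normally consolidated clay, so the full stress increment lies on the virgin compression line:
S_c = C_c·H/(1+e₀)·log₁₀(σ'_f/σ'_0) = 0.19×2/(1+1.22)×log₁₀(195.6/135)
    = 0.17117 × 0.16104 = 0.02757 m

S_c ≈ 27.6 mm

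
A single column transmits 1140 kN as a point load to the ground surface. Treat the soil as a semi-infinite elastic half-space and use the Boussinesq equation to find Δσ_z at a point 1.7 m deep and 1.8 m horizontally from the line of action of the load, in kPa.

Boussinesq vertical stress below a point load on an elastic half-space:
Δσ_z = 3P/(2πz²) · [1 + (r/z)²]^(−5/2)
r/z = 1.8/1.7 = 1.0588; [1+(r/z)²]^(−5/2) = 0.15261.
Δσ_z = 3×1140/(2π×1.7²) × 0.15261 = 188.34 × 0.15261 = 28.74 kPa

Δσ_z ≈ 28.7 kPa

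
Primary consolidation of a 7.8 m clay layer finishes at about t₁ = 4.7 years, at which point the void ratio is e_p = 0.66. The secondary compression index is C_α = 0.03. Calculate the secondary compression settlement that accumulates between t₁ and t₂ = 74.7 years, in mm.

Secondary compression: S_s = C_α·H/(1+e_p)·log₁₀(t₂/t₁)
S_s = 0.03×7.8/(1+0.66)×log₁₀(74.7/4.7)
    = 0.141 × 1.201 = 0.1693 m

S_s ≈ 169 mm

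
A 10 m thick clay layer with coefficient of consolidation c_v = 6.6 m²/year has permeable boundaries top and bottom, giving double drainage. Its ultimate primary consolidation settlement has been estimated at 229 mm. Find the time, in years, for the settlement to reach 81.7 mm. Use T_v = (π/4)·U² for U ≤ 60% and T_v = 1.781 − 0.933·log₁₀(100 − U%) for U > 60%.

Drainage path length: H_d = H/2 = 5 m (double drainage).
U = S(t)/S_ult = 81.7/229 = 0.3568.
U ≤ 60%: T_v = (π/4)·U² = (π/4)×0.35677² = 0.099968.
t = T_v·H_d²/c_v = 0.099968×5²/6.6 = 0.3787 years.

t ≈ 0.379 years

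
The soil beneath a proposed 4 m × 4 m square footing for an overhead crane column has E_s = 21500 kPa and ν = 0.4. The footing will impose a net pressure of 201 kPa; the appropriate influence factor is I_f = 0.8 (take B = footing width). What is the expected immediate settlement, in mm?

Immediate (elastic) settlement: S_e = q·B·(1−ν²)/E_s · I_f.
S_e = 201 × 4 × (1 − 0.4²) / 21500 × 0.8
    = 201 × 4 × 0.84 / 21500 × 0.8
    = 0.02513 m = 25.13 mm

S_e ≈ 25.1 mm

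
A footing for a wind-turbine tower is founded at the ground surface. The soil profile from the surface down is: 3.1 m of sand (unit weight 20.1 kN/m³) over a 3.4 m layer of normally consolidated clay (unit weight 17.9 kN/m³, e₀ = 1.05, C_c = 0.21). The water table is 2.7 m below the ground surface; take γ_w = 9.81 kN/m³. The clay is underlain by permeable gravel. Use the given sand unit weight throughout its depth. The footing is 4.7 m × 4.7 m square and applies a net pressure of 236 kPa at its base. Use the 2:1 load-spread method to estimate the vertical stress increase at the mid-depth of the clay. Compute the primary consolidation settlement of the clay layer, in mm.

S_c ≈ 89 mm

Mid-depth of clay below the ground surface: z = 3.1 + 3.4/2 = 4.8 m.
Total vertical stress at mid-clay: σ_v = 20.1×3.1 + 17.9×1.7 = 92.74 kPa.
Pore pressure: u = 9.81×(4.8 − 2.7) = 20.601 kPa.
Initial effective stress: σ'_0 = σ_v − u = 92.74 − 20.601 = 72.139 kPa.
Stress increase at mid-clay by the 2:1 spreading method:
Δσ = qBL/((B+z)(L+z)) = 236×4.7×4.7/((4.7+4.8)(4.7+4.8)) = 57.764 kPa
Final effective stress: σ'_f = σ'_0 + Δσ = 72.139 + 57.764 = 129.9 kPa.
Normally consolidated clay, so the full stress increment lies on the virgin compression line:
S_c = C_c·H/(1+e₀)·log₁₀(σ'_f/σ'_0) = 0.21×3.4/(1+1.05)×log₁₀(129.9/72.139)
    = 0.34829 × 0.25544 = 0.08897 m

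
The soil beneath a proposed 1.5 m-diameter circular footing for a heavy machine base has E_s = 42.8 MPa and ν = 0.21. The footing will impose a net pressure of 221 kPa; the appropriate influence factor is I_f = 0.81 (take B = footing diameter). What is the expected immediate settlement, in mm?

S_e ≈ 6 mm

Immediate (elastic) settlement: S_e = q·B·(1−ν²)/E_s · I_f.
E_s = 42.8 MPa = 42800 kPa.
S_e = 221 × 1.5 × (1 − 0.21²) / 42800 × 0.81
    = 221 × 1.5 × 0.9559 / 42800 × 0.81
    = 0.005997 m = 5.997 mm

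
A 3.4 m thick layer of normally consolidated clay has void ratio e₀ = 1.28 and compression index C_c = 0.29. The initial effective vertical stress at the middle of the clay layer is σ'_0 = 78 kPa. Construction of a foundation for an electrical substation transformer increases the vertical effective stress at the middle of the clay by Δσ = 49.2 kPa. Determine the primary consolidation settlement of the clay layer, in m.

Final effective stress: σ'_f = σ'_0 + Δσ = 78 + 49.2 = 127.2 kPa.
Normally consolidated clay, so the full stress increment lies on the virgin compression line:
S_c = C_c·H/(1+e₀)·log₁₀(σ'_f/σ'_0) = 0.29×3.4/(1+1.28)×log₁₀(127.2/78)
    = 0.43246 × 0.21239 = 0.09185 m

S_c ≈ 0.0919 m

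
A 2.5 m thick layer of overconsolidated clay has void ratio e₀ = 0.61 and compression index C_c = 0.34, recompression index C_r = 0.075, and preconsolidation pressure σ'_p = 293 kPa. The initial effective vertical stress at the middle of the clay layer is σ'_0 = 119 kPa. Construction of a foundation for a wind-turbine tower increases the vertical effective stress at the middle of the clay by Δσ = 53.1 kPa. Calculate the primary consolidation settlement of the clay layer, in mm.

Final effective stress: σ'_f = 119 + 53.1 = 172.1 kPa.
σ'_f = 172.1 ≤ σ'_p = 293 kPa, so the clay remains overconsolidated and only the recompression index applies:
S_c = C_r·H/(1+e₀)·log₁₀(σ'_f/σ'_0) = 0.075×2.5/1.61×log₁₀(172.1/119)
    = 0.11646 × 0.16023 = 0.01866 m

S_c ≈ 18.7 mm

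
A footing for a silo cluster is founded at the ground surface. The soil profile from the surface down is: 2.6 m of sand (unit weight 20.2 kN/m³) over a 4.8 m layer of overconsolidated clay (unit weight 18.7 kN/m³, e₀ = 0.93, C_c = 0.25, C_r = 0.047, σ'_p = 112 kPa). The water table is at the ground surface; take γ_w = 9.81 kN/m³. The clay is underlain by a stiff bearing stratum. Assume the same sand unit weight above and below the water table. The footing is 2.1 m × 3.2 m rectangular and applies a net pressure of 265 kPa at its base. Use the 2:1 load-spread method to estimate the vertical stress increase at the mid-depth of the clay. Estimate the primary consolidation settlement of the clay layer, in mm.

S_c ≈ 24.9 mm

Mid-depth of clay below the ground surface: z = 2.6 + 4.8/2 = 5 m.
Total vertical stress at mid-clay: σ_v = 20.2×2.6 + 18.7×2.4 = 97.4 kPa.
Pore pressure: u = 9.81×(5 − 0) = 49.05 kPa.
Initial effective stress: σ'_0 = σ_v − u = 97.4 − 49.05 = 48.35 kPa.
Stress increase at mid-clay by the 2:1 spreading method:
Δσ = qBL/((B+z)(L+z)) = 265×2.1×3.2/((2.1+5)(3.2+5)) = 30.587 kPa
Final effective stress: σ'_f = 48.35 + 30.587 = 78.937 kPa.
σ'_f = 78.937 ≤ σ'_p = 112 kPa, so the clay remains overconsolidated and only the recompression index applies:
S_c = C_r·H/(1+e₀)·log₁₀(σ'_f/σ'_0) = 0.047×4.8/1.93×log₁₀(78.937/48.35)
    = 0.11689 × 0.21288 = 0.02488 m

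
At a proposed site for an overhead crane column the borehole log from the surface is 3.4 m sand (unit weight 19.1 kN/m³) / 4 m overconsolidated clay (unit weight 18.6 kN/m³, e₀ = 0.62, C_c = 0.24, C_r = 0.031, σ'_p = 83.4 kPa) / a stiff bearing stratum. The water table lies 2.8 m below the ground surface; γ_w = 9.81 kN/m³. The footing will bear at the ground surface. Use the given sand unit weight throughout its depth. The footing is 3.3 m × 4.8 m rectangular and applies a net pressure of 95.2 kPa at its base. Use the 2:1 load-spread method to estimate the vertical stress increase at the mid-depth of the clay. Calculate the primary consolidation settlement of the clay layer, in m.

Mid-depth of clay below the ground surface: z = 3.4 + 4/2 = 5.4 m.
Total vertical stress at mid-clay: σ_v = 19.1×3.4 + 18.6×2 = 102.14 kPa.
Pore pressure: u = 9.81×(5.4 − 2.8) = 25.506 kPa.
Initial effective stress: σ'_0 = σ_v − u = 102.14 − 25.506 = 76.634 kPa.
Stress increase at mid-clay by the 2:1 spreading method:
Δσ = qBL/((B+z)(L+z)) = 95.2×3.3×4.8/((3.3+5.4)(4.8+5.4)) = 16.993 kPa
Final effective stress: σ'_f = 76.634 + 16.993 = 93.627 kPa.
σ'_f = 93.627 > σ'_p = 83.4 kPa, so the stress path crosses the preconsolidation pressure — recompression up to σ'_p, then virgin compression beyond:
S_c = H/(1+e₀)·[C_r·log₁₀(σ'_p/σ'_0) + C_c·log₁₀(σ'_f/σ'_p)]
    = 4/1.62 × [0.031×log₁₀(83.4/76.634) + 0.24×log₁₀(93.627/83.4)]
    = 2.4691 × [0.0011391 + 0.012056] = 0.03258 m

S_c ≈ 0.0326 m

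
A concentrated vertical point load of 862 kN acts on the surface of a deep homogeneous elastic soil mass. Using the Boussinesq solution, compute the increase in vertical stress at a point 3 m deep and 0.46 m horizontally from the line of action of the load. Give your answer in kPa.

Δσ_z ≈ 43.1 kPa

Boussinesq vertical stress below a point load on an elastic half-space:
Δσ_z = 3P/(2πz²) · [1 + (r/z)²]^(−5/2)
r/z = 0.46/3 = 0.15333; [1+(r/z)²]^(−5/2) = 0.94356.
Δσ_z = 3×862/(2π×3²) × 0.94356 = 45.731 × 0.94356 = 43.15 kPa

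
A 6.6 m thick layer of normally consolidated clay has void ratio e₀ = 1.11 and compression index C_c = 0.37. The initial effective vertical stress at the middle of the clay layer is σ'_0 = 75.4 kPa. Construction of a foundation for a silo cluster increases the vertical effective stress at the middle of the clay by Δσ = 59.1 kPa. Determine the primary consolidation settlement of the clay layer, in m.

Final effective stress: σ'_f = σ'_0 + Δσ = 75.4 + 59.1 = 134.5 kPa.
Normally consolidated clay, so the full stress increment lies on the virgin compression line:
S_c = C_c·H/(1+e₀)·log₁₀(σ'_f/σ'_0) = 0.37×6.6/(1+1.11)×log₁₀(134.5/75.4)
    = 1.1573 × 0.25135 = 0.2909 m

S_c ≈ 0.291 m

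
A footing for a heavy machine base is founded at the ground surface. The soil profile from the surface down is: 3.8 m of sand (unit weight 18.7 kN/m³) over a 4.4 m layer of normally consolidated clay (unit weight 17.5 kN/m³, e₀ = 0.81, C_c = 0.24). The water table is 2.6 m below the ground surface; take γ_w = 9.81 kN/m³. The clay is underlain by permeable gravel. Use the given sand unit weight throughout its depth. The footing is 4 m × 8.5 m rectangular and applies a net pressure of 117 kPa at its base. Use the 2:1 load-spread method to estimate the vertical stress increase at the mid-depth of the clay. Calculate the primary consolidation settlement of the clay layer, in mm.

Mid-depth of clay below the ground surface: z = 3.8 + 4.4/2 = 6 m.
Total vertical stress at mid-clay: σ_v = 18.7×3.8 + 17.5×2.2 = 109.56 kPa.
Pore pressure: u = 9.81×(6 − 2.6) = 33.354 kPa.
Initial effective stress: σ'_0 = σ_v − u = 109.56 − 33.354 = 76.206 kPa.
Stress increase at mid-clay by the 2:1 spreading method:
Δσ = qBL/((B+z)(L+z)) = 117×4×8.5/((4+6)(8.5+6)) = 27.434 kPa
Final effective stress: σ'_f = σ'_0 + Δσ = 76.206 + 27.434 = 103.64 kPa.
Normally consolidated clay, so the full stress increment lies on the virgin compression line:
S_c = C_c·H/(1+e₀)·log₁₀(σ'_f/σ'_0) = 0.24×4.4/(1+0.81)×log₁₀(103.64/76.206)
    = 0.58343 × 0.13354 = 0.07791 m

S_c ≈ 77.9 mm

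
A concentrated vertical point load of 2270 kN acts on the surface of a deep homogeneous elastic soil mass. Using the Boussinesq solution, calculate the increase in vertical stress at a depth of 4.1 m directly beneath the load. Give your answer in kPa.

Δσ_z ≈ 64.5 kPa

Boussinesq vertical stress below a point load on an elastic half-space:
Δσ_z = 3P/(2πz²) · [1 + (r/z)²]^(−5/2)
r/z = 0/4.1 = 0; [1+(r/z)²]^(−5/2) = 1.
Δσ_z = 3×2270/(2π×4.1²) × 1 = 64.476 × 1 = 64.48 kPa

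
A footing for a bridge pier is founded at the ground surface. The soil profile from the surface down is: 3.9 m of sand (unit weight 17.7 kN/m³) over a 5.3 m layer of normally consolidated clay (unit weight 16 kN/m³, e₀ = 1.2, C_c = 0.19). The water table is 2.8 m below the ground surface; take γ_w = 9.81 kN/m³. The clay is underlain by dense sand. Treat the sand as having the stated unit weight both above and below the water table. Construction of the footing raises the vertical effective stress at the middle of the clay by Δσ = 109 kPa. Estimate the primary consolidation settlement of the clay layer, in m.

Mid-depth of clay below the ground surface: z = 3.9 + 5.3/2 = 6.55 m.
Total vertical stress at mid-clay: σ_v = 17.7×3.9 + 16×2.65 = 111.43 kPa.
Pore pressure: u = 9.81×(6.55 − 2.8) = 36.788 kPa.
Initial effective stress: σ'_0 = σ_v − u = 111.43 − 36.788 = 74.642 kPa.
Final effective stress: σ'_f = σ'_0 + Δσ = 74.642 + 109 = 183.64 kPa.
Normally consolidated clay, so the full stress increment lies on the virgin compression line:
S_c = C_c·H/(1+e₀)·log₁₀(σ'_f/σ'_0) = 0.19×5.3/(1+1.2)×log₁₀(183.64/74.642)
    = 0.45773 × 0.39098 = 0.179 m

S_c ≈ 0.179 m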